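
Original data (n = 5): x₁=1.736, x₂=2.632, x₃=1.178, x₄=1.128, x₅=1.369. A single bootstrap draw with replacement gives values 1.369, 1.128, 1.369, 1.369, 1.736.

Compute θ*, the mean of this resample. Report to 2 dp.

θ* = 1.39

Mean = (1.369 + 1.128 + 1.369 + 1.369 + 1.736) / 5 = 6.9710 / 5 = 1.39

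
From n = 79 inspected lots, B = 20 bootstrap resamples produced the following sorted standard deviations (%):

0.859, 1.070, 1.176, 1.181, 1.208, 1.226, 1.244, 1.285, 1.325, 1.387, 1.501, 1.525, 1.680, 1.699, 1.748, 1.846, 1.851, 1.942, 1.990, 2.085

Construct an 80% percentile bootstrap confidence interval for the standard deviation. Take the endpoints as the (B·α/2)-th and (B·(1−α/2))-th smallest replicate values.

(1.070, 1.942)

α = 0.20; lower rank = 20 × 0.100 = 2; upper rank = 20 × 0.900 = 18.
The 2nd smallest replicate is 1.070; the 18th is 1.942.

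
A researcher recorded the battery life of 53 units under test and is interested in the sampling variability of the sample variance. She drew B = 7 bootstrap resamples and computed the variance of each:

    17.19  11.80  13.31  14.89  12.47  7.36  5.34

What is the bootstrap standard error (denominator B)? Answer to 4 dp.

SE* = 3.8316

Bootstrap SE is the standard deviation of the 7 replicate variances.
Mean of replicates: (17.19 + 11.80 + 13.31 + 14.89 + 12.47 + 7.36 + 5.34) / 7 = 82.36000 / 7 = 11.76571
Sum of squared deviations: (+5.42429)² + (+0.03429)² + (+1.54429)² + (+3.12429)² + (+0.70429)² + (−4.40571)² + (−6.42571)² = 102.76617
Variance = 102.76617 / 7 = 14.68088
SE* = √14.68088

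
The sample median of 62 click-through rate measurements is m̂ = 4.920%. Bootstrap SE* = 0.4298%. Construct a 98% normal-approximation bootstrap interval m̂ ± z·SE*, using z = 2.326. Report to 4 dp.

(3.9203, 5.9197)

Margin = 2.326 × 0.4298 = 0.99971
Interval: 4.920 ± 0.99971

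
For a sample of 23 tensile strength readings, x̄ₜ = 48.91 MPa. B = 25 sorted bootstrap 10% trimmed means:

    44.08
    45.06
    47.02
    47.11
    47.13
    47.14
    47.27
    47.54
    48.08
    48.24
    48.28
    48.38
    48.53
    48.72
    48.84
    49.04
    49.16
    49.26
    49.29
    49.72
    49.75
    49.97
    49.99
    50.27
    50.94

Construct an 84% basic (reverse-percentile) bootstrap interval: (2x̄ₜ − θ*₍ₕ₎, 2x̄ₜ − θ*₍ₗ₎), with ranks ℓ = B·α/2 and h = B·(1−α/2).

Percentile endpoints at ranks 2 and 23: θ*₍2₎ = 45.06, θ*₍23₎ = 49.99.
Basic interval reflects these around x̄ₜ:
  lower = 2 × 48.91 − 49.99 = 47.83
  upper = 2 × 48.91 − 45.06 = 52.76

(47.83, 52.76)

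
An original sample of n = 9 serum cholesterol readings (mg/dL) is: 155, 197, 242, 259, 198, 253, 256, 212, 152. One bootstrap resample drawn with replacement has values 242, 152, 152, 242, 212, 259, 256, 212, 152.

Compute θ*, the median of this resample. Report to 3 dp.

θ* = 212.000

Sorted: 152, 152, 152, 212, 212, 242, 242, 256, 259
Median = middle value = 212.000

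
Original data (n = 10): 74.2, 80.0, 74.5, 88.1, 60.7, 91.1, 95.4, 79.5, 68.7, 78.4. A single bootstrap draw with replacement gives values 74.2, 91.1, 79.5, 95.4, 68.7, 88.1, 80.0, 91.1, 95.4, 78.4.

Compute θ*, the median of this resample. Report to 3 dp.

Sorted: 68.7, 74.2, 78.4, 79.5, 80.0, 88.1, 91.1, 91.1, 95.4, 95.4
Median = average of the two middle values = 84.050

θ* = 84.050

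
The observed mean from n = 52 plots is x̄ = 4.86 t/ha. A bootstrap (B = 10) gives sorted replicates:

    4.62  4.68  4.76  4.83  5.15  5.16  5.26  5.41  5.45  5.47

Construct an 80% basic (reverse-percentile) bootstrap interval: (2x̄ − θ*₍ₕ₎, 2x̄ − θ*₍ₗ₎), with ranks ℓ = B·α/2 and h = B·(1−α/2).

Percentile endpoints at ranks 1 and 9: θ*₍1₎ = 4.62, θ*₍9₎ = 5.45.
Basic interval reflects these around x̄:
  lower = 2 × 4.86 − 5.45 = 4.27
  upper = 2 × 4.86 − 4.62 = 5.10

(4.27, 5.10)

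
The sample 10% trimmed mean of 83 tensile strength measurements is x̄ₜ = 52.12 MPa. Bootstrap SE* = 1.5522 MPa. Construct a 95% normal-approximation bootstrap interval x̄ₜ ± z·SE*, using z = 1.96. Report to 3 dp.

Margin = 1.96 × 1.5522 = 3.0423
Interval: 52.12 ± 3.0423

(49.078, 55.162)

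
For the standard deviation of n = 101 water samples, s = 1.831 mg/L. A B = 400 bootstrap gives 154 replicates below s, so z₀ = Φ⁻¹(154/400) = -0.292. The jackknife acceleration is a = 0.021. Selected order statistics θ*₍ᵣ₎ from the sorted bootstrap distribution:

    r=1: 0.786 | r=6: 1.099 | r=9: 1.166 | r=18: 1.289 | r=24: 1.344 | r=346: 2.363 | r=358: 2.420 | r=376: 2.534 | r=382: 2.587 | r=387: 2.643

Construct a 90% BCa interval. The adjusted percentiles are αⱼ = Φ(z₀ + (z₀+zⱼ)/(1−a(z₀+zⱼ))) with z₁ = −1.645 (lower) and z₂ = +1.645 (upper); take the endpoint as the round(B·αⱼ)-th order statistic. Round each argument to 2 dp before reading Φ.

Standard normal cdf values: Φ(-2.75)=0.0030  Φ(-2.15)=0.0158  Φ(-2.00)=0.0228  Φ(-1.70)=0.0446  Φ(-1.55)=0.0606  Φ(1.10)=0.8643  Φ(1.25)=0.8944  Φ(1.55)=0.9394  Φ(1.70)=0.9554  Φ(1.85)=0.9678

Lower: z₀ + z₁ = -0.292 + (-1.645) = -1.937; 1 − a(z₀+z₁) = 1 − (0.021)(-1.937) = 1.0407; argument = -0.292 + (-1.937)/1.0407 = -2.1533 → -2.15.
α₁ = Φ(-2.15) = 0.0158; rank = round(400 × 0.0158) = 6; θ*₍6₎ = 1.099.
Upper: z₀ + z₂ = 1.353; 1 − a(z₀+z₂) = 0.9716; argument = 1.1006 → 1.10; α₂ = 0.8643; rank = 346; θ*₍346₎ = 2.363.

(1.099, 2.363)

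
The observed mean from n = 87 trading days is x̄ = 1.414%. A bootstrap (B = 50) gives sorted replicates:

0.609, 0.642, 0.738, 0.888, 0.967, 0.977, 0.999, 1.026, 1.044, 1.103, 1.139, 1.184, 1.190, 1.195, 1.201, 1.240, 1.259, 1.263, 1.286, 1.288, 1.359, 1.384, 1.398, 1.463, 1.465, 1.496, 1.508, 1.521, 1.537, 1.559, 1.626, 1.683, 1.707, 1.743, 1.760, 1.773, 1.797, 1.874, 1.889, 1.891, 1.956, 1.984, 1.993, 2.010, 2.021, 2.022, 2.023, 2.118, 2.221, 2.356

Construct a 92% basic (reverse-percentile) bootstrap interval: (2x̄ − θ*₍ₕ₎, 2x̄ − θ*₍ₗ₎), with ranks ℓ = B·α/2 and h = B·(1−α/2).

(0.710, 2.186)

Percentile endpoints at ranks 2 and 48: θ*₍2₎ = 0.642, θ*₍48₎ = 2.118.
Basic interval reflects these around x̄:
  lower = 2 × 1.414 − 2.118 = 0.710
  upper = 2 × 1.414 − 0.642 = 2.186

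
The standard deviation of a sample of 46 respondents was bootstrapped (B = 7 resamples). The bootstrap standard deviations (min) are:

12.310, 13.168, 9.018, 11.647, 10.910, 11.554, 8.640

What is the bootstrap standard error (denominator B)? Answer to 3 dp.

SE* = 1.542

Bootstrap SE is the standard deviation of the 7 replicate standard deviations.
Mean of replicates: (12.310 + 13.168 + 9.018 + 11.647 + 10.910 + 11.554 + 8.640) / 7 = 77.2470 / 7 = 11.0353
Sum of squared deviations: (+1.2747)² + (+2.1327)² + (−2.0173)² + (+0.6117)² + (−0.1253)² + (+0.5187)² + (−2.3953)² = 16.6392
Variance = 16.6392 / 7 = 2.3770
SE* = √2.3770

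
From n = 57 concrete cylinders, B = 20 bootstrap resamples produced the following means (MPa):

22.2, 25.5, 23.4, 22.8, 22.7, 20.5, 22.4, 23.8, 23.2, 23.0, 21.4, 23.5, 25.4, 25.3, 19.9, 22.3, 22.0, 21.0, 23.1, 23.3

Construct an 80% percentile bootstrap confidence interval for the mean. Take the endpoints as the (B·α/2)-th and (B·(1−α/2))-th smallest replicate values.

(20.5, 25.3)

Sorted replicates: 19.9, 20.5, 21.0, 21.4, 22.0, 22.2, 22.3, 22.4, 22.7, 22.8, 23.0, 23.1, 23.2, 23.3, 23.4, 23.5, 23.8, 25.3, 25.4, 25.5
α = 0.20; lower rank = 20 × 0.100 = 2; upper rank = 20 × 0.900 = 18.
The 2nd smallest replicate is 20.5; the 18th is 25.3.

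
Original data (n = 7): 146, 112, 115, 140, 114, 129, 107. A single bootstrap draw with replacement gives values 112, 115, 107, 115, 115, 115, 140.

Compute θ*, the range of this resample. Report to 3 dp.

θ* = 33.000

Range = 140 − 107 = 33.000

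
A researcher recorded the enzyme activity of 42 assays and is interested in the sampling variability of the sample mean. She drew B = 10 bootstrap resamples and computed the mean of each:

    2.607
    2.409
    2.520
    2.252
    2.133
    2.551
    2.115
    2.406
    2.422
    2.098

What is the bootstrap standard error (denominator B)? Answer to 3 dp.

SE* = 0.180

Bootstrap SE is the standard deviation of the 10 replicate means.
Mean of replicates: (2.607 + 2.409 + 2.520 + 2.252 + 2.133 + 2.551 + 2.115 + 2.406 + 2.422 + 2.098) / 10 = 23.5130 / 10 = 2.3513
Sum of squared deviations: (+0.2557)² + (+0.0577)² + (+0.1687)² + (−0.0993)² + (−0.2183)² + (+0.1997)² + (−0.2363)² + (+0.0547)² + (+0.0707)² + (−0.2533)² = 0.3226
Variance = 0.3226 / 10 = 0.0323
SE* = √0.0323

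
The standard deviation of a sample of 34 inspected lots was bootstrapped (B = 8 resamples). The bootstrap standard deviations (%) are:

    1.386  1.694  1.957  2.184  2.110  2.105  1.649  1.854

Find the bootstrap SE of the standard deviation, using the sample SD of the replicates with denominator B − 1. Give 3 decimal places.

Bootstrap SE is the standard deviation of the 8 replicate standard deviations.
Mean of replicates: (1.386 + 1.694 + 1.957 + 2.184 + 2.110 + 2.105 + 1.649 + 1.854) / 8 = 14.9390 / 8 = 1.8674
Sum of squared deviations: (−0.4814)² + (−0.1734)² + (+0.0896)² + (+0.3166)² + (+0.2426)² + (+0.2376)² + (−0.2184)² + (−0.0134)² = 0.5333
Variance = 0.5333 / 7 = 0.0762
SE* = √0.0762

SE* = 0.276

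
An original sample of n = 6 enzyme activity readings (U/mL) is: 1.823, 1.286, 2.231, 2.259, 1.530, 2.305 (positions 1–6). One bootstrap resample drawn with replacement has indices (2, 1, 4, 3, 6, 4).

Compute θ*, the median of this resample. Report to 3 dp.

Resample values: 1.286, 1.823, 2.259, 2.231, 2.305, 2.259.
Sorted: 1.286, 1.823, 2.231, 2.259, 2.259, 2.305
Median = average of the two middle values = 2.245

θ* = 2.245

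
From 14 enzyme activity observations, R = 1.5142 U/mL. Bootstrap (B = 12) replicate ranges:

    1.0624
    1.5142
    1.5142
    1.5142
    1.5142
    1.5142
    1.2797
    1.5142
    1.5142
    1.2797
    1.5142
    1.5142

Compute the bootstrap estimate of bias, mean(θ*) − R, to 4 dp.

mean(θ*) = (1.0624 + 1.5142 + 1.5142 + 1.5142 + 1.5142 + 1.5142 + 1.2797 + 1.5142 + 1.5142 + 1.2797 + 1.5142 + 1.5142) / 12 = 1.43747
bias = 1.43747 − 1.5142

bias = −0.0767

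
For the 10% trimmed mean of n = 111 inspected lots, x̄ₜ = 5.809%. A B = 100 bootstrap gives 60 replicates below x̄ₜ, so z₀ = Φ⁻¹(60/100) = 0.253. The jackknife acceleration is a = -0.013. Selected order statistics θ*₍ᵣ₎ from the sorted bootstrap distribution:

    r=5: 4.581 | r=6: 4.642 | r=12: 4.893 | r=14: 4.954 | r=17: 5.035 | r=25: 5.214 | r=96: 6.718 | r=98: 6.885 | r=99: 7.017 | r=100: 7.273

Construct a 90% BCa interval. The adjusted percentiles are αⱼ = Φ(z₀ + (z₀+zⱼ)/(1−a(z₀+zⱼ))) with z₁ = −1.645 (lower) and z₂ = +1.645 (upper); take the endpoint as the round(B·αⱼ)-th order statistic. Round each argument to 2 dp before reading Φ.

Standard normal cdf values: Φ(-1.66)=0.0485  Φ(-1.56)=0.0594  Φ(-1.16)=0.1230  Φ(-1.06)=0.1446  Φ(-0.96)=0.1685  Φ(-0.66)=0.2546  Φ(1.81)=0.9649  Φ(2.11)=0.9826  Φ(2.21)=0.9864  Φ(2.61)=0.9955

Lower: z₀ + z₁ = 0.253 + (-1.645) = -1.392; 1 − a(z₀+z₁) = 1 − (-0.013)(-1.392) = 0.9819; argument = 0.253 + (-1.392)/0.9819 = -1.1647 → -1.16.
α₁ = Φ(-1.16) = 0.1230; rank = round(100 × 0.1230) = 12; θ*₍12₎ = 4.893.
Upper: z₀ + z₂ = 1.898; 1 − a(z₀+z₂) = 1.0247; argument = 2.1053 → 2.11; α₂ = 0.9826; rank = 98; θ*₍98₎ = 6.885.

(4.893, 6.885)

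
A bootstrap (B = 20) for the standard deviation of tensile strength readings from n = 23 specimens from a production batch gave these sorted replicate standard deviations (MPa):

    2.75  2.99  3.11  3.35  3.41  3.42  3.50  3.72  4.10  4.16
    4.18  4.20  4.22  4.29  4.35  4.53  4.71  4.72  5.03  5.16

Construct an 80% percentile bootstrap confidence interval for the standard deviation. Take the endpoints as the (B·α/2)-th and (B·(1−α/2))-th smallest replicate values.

α = 0.20; lower rank = 20 × 0.100 = 2; upper rank = 20 × 0.900 = 18.
The 2nd smallest replicate is 2.99; the 18th is 4.72.

(2.99, 4.72)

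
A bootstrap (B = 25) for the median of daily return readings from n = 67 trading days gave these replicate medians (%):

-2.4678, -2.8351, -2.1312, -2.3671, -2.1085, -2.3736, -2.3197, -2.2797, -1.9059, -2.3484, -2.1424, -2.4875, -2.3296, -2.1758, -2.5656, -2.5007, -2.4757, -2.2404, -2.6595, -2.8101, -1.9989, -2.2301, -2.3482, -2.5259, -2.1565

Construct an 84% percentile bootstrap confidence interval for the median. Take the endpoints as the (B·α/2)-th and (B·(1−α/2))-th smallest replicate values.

Sorted replicates: -2.8351, -2.8101, -2.6595, -2.5656, -2.5259, -2.5007, -2.4875, -2.4757, -2.4678, -2.3736, -2.3671, -2.3484, -2.3482, -2.3296, -2.3197, -2.2797, -2.2404, -2.2301, -2.1758, -2.1565, -2.1424, -2.1312, -2.1085, -1.9989, -1.9059
α = 0.16; lower rank = 25 × 0.080 = 2; upper rank = 25 × 0.920 = 23.
The 2nd smallest replicate is -2.8101; the 23rd is -2.1085.

(-2.8101, -2.1085)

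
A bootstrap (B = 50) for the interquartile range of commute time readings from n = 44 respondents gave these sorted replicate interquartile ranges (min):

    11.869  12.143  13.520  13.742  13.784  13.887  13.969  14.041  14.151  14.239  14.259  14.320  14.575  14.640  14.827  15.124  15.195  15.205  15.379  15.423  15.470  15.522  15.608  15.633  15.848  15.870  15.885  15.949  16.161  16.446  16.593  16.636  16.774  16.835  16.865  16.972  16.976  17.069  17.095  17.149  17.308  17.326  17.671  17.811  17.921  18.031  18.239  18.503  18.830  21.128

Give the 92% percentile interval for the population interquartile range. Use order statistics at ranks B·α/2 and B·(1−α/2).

α = 0.08; lower rank = 50 × 0.040 = 2; upper rank = 50 × 0.960 = 48.
The 2nd smallest replicate is 12.143; the 48th is 18.503.

(12.143, 18.503)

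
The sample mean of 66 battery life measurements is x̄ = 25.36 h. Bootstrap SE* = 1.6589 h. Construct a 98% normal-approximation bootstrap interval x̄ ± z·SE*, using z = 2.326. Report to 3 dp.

(21.501, 29.219)

Margin = 2.326 × 1.6589 = 3.8586
Interval: 25.36 ± 3.8586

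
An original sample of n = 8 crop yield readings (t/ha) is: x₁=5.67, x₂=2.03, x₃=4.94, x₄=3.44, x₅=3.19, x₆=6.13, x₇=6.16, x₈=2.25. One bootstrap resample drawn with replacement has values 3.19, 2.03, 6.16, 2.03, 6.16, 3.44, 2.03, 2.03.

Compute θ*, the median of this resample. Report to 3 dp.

θ* = 2.610

Sorted: 2.03, 2.03, 2.03, 2.03, 3.19, 3.44, 6.16, 6.16
Median = average of the two middle values = 2.610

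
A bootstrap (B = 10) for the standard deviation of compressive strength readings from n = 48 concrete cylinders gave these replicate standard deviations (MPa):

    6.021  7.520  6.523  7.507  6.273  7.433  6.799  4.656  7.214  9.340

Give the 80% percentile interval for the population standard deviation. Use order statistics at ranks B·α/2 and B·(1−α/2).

Sorted replicates: 4.656, 6.021, 6.273, 6.523, 6.799, 7.214, 7.433, 7.507, 7.520, 9.340
α = 0.20; lower rank = 10 × 0.100 = 1; upper rank = 10 × 0.900 = 9.
The 1st smallest replicate is 4.656; the 9th is 7.520.

(4.656, 7.520)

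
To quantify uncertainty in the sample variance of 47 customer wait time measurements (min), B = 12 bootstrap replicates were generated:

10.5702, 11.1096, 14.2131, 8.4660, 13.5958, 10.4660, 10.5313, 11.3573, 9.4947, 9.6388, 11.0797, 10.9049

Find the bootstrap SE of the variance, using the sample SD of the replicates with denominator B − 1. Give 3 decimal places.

Bootstrap SE is the standard deviation of the 12 replicate variances.
Mean of replicates: (10.5702 + 11.1096 + 14.2131 + 8.4660 + 13.5958 + 10.4660 + 10.5313 + 11.3573 + 9.4947 + 9.6388 + 11.0797 + 10.9049) / 12 = 131.42740 / 12 = 10.95228
Sum of squared deviations: (−0.38208)² + (+0.15732)² + (+3.26082)² + (−2.48628)² + (+2.64352)² + (−0.48628)² + (−0.42098)² + (+0.40502)² + (−1.45758)² + (−1.31348)² + (+0.12742)² + (−0.04738)² = 28.41945
Variance = 28.41945 / 11 = 2.58359
SE* = √2.58359

SE* = 1.607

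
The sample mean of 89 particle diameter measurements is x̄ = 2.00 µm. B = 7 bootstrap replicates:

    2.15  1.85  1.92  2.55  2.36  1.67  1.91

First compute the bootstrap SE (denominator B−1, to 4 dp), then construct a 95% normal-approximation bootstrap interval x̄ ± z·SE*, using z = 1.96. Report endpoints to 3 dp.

(1.392, 2.608)

Mean of replicates = 2.0586; sum of squared deviations = 0.5765; SE* = √(0.5765/6) = 0.3100
Margin = 1.96 × 0.3100 = 0.6076
Interval: 2.00 ± 0.6076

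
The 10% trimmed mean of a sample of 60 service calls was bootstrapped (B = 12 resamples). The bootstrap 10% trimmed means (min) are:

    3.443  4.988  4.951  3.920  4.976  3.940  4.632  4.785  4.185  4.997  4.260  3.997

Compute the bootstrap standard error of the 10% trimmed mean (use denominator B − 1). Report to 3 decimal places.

Bootstrap SE is the standard deviation of the 12 replicate 10% trimmed means.
Mean of replicates: (3.443 + 4.988 + 4.951 + 3.920 + 4.976 + 3.940 + 4.632 + 4.785 + 4.185 + 4.997 + 4.260 + 3.997) / 12 = 53.0740 / 12 = 4.4228
Sum of squared deviations: (−0.9798)² + (+0.5652)² + (+0.5282)² + (−0.5028)² + (+0.5532)² + (−0.4828)² + (+0.2092)² + (+0.3622)² + (−0.2378)² + (+0.5742)² + (−0.1628)² + (−0.4258)² = 3.1194
Variance = 3.1194 / 11 = 0.2836
SE* = √0.2836

SE* = 0.533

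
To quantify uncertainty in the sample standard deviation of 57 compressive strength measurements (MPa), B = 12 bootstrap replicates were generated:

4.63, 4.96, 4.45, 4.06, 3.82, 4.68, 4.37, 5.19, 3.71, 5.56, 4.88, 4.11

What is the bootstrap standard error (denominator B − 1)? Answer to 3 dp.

Bootstrap SE is the standard deviation of the 12 replicate standard deviations.
Mean of replicates: (4.63 + 4.96 + 4.45 + 4.06 + 3.82 + 4.68 + 4.37 + 5.19 + 3.71 + 5.56 + 4.88 + 4.11) / 12 = 54.4200 / 12 = 4.5350
Sum of squared deviations: (+0.0950)² + (+0.4250)² + (−0.0850)² + (−0.4750)² + (−0.7150)² + (+0.1450)² + (−0.1650)² + (+0.6550)² + (−0.8250)² + (+1.0250)² + (+0.3450)² + (−0.4250)² = 3.4419
Variance = 3.4419 / 11 = 0.3129
SE* = √0.3129

SE* = 0.559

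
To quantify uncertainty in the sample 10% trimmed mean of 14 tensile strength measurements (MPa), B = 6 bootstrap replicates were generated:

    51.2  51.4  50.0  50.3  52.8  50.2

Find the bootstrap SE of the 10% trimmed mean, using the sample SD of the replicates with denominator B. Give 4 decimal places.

SE* = 0.9634

Bootstrap SE is the standard deviation of the 6 replicate 10% trimmed means.
Mean of replicates: (51.2 + 51.4 + 50.0 + 50.3 + 52.8 + 50.2) / 6 = 305.90000 / 6 = 50.98333
Sum of squared deviations: (+0.21667)² + (+0.41667)² + (−0.98333)² + (−0.68333)² + (+1.81667)² + (−0.78333)² = 5.56833
Variance = 5.56833 / 6 = 0.92806
SE* = √0.92806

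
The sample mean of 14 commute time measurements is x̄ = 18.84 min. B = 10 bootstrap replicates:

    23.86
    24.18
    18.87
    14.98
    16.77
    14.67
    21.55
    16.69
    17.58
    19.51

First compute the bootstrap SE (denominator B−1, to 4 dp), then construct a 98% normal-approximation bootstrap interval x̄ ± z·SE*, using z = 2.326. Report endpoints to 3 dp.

(10.922, 26.758)

Mean of replicates = 18.8660; sum of squared deviations = 104.2866; SE* = √(104.2866/9) = 3.4040
Margin = 2.326 × 3.4040 = 7.9177
Interval: 18.84 ± 7.9177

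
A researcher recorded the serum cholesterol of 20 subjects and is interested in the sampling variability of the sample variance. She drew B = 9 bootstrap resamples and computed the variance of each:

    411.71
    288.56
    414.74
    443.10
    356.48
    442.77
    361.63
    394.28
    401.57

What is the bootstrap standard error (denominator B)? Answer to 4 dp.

Bootstrap SE is the standard deviation of the 9 replicate variances.
Mean of replicates: (411.71 + 288.56 + 414.74 + 443.10 + 356.48 + 442.77 + 361.63 + 394.28 + 401.57) / 9 = 3514.84000 / 9 = 390.53778
Sum of squared deviations: (+21.17222)² + (−101.97778)² + (+24.20222)² + (+52.56222)² + (−34.05778)² + (+52.23222)² + (−28.90778)² + (+3.74222)² + (+11.03222)² = 19055.77596
Variance = 19055.77596 / 9 = 2117.30844
SE* = √2117.30844

SE* = 46.0142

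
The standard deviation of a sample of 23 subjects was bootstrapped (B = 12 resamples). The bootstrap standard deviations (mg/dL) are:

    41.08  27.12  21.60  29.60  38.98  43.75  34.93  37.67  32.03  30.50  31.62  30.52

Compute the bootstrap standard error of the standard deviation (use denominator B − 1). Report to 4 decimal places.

SE* = 6.2706

Bootstrap SE is the standard deviation of the 12 replicate standard deviations.
Mean of replicates: (41.08 + 27.12 + 21.60 + 29.60 + 38.98 + 43.75 + 34.93 + 37.67 + 32.03 + 30.50 + 31.62 + 30.52) / 12 = 399.40000 / 12 = 33.28333
Sum of squared deviations: (+7.79667)² + (−6.16333)² + (−11.68333)² + (−3.68333)² + (+5.69667)² + (+10.46667)² + (+1.64667)² + (+4.38667)² + (−1.25333)² + (−2.78333)² + (−1.66333)² + (−2.76333)² = 432.51987
Variance = 432.51987 / 11 = 39.31999
SE* = √39.31999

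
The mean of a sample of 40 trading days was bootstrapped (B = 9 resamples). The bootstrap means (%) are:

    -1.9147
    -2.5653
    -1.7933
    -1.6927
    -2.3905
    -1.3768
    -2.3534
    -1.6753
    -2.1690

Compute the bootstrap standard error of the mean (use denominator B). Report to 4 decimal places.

SE* = 0.3746

Bootstrap SE is the standard deviation of the 9 replicate means.
Mean of replicates: ((-1.9147) + (-2.5653) + (-1.7933) + (-1.6927) + (-2.3905) + (-1.3768) + (-2.3534) + (-1.6753) + (-2.1690)) / 9 = -17.93100 / 9 = -1.99233
Sum of squared deviations: (+0.07763)² + (−0.57297)² + (+0.19903)² + (+0.29963)² + (−0.39817)² + (+0.61553)² + (−0.36107)² + (+0.31703)² + (−0.17667)² = 1.26322
Variance = 1.26322 / 9 = 0.14036
SE* = √0.14036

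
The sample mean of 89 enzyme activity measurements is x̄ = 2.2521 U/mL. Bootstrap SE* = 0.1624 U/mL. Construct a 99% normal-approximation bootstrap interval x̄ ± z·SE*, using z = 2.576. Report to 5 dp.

(1.83376, 2.67044)

Margin = 2.576 × 0.1624 = 0.418342
Interval: 2.2521 ± 0.418342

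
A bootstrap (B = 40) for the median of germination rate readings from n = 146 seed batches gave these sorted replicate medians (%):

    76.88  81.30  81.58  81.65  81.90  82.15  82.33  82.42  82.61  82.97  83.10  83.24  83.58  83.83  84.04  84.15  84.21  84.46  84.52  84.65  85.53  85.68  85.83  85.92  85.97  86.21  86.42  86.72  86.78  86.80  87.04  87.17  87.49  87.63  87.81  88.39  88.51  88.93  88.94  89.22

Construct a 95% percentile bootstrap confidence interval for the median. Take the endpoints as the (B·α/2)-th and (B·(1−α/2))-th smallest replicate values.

α = 0.05; lower rank = 40 × 0.025 = 1; upper rank = 40 × 0.975 = 39.
The 1st smallest replicate is 76.88; the 39th is 88.94.

(76.88, 88.94)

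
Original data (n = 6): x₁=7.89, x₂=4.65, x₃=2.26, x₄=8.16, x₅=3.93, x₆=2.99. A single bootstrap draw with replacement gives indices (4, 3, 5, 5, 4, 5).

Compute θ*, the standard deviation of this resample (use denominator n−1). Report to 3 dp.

θ* = 2.486

Resample values: 8.16, 2.26, 3.93, 3.93, 8.16, 3.93.
Mean = 5.0617; sum of squared deviations = 30.8907
s² = 30.8907 / 5 = 6.1781
s = √6.1781 = 2.486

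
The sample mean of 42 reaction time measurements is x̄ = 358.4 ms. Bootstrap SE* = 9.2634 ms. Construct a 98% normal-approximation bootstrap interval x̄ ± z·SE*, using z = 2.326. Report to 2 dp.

(336.85, 379.95)

Margin = 2.326 × 9.2634 = 21.547
Interval: 358.4 ± 21.547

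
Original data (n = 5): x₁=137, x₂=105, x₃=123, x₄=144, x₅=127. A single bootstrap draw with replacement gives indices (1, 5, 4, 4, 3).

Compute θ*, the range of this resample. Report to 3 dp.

Resample values: 137, 127, 144, 144, 123.
Range = 144 − 123 = 21.000

θ* = 21.000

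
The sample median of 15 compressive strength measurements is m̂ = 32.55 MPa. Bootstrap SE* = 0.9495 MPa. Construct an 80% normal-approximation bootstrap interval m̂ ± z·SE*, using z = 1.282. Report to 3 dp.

Margin = 1.282 × 0.9495 = 1.2173
Interval: 32.55 ± 1.2173

(31.333, 33.767)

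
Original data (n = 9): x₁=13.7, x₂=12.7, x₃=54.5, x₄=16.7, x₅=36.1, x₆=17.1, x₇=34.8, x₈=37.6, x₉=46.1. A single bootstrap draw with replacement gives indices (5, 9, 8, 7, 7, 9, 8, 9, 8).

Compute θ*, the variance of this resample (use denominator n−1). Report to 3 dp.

θ* = 24.633

Resample values: 36.1, 46.1, 37.6, 34.8, 34.8, 46.1, 37.6, 46.1, 37.6.
Mean = 39.6444; sum of squared deviations = 197.0622
s² = 197.0622 / 8 = 24.6328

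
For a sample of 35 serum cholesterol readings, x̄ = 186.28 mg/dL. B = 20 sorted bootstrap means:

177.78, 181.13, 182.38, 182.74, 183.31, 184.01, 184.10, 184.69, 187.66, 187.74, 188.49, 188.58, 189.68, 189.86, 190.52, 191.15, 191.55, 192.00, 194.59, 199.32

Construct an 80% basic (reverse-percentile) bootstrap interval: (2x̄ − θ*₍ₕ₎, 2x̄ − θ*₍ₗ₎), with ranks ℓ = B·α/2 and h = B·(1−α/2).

Percentile endpoints at ranks 2 and 18: θ*₍2₎ = 181.13, θ*₍18₎ = 192.00.
Basic interval reflects these around x̄:
  lower = 2 × 186.28 − 192.00 = 180.56
  upper = 2 × 186.28 − 181.13 = 191.43

(180.56, 191.43)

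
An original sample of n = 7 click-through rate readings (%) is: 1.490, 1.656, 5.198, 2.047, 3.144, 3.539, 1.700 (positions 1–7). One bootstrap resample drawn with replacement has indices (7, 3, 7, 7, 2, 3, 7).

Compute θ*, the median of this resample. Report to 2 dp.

θ* = 1.70

Resample values: 1.700, 5.198, 1.700, 1.700, 1.656, 5.198, 1.700.
Sorted: 1.656, 1.700, 1.700, 1.700, 1.700, 5.198, 5.198
Median = middle value = 1.70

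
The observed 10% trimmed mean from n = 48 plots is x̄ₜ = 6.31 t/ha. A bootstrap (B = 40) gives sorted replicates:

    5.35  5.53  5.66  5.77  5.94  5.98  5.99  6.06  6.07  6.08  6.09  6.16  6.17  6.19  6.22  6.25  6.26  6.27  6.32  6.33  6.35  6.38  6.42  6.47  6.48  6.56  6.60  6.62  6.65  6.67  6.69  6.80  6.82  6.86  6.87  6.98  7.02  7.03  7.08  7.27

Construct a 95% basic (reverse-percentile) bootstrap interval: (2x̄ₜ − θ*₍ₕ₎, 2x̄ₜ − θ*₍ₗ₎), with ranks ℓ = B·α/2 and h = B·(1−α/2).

Percentile endpoints at ranks 1 and 39: θ*₍1₎ = 5.35, θ*₍39₎ = 7.08.
Basic interval reflects these around x̄ₜ:
  lower = 2 × 6.31 − 7.08 = 5.54
  upper = 2 × 6.31 − 5.35 = 7.27

(5.54, 7.27)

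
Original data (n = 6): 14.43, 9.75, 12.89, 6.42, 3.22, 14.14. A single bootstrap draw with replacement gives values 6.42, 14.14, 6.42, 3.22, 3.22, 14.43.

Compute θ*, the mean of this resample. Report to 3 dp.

θ* = 7.975

Mean = (6.42 + 14.14 + 6.42 + 3.22 + 3.22 + 14.43) / 6 = 47.850 / 6 = 7.975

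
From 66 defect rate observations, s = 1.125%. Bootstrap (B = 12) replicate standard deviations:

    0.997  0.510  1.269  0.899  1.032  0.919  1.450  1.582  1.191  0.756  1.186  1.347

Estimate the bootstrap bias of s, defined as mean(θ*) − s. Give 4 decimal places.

mean(θ*) = (0.997 + 0.510 + 1.269 + 0.899 + 1.032 + 0.919 + 1.450 + 1.582 + 1.191 + 0.756 + 1.186 + 1.347) / 12 = 1.09483
bias = 1.09483 − 1.125

bias = −0.0302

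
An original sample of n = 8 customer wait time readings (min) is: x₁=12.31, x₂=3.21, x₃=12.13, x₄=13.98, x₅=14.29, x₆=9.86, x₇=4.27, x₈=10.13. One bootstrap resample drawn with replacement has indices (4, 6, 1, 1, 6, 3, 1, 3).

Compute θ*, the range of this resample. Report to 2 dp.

θ* = 4.12

Resample values: 13.98, 9.86, 12.31, 12.31, 9.86, 12.13, 12.31, 12.13.
Range = 13.98 − 9.86 = 4.12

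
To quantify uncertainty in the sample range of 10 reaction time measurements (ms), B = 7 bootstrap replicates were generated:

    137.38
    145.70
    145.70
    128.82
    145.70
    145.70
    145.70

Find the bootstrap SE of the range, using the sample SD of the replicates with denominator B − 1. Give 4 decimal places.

SE* = 6.6262

Bootstrap SE is the standard deviation of the 7 replicate ranges.
Mean of replicates: (137.38 + 145.70 + 145.70 + 128.82 + 145.70 + 145.70 + 145.70) / 7 = 994.70000 / 7 = 142.10000
Sum of squared deviations: (−4.72000)² + (+3.60000)² + (+3.60000)² + (−13.28000)² + (+3.60000)² + (+3.60000)² + (+3.60000)² = 263.43680
Variance = 263.43680 / 6 = 43.90613
SE* = √43.90613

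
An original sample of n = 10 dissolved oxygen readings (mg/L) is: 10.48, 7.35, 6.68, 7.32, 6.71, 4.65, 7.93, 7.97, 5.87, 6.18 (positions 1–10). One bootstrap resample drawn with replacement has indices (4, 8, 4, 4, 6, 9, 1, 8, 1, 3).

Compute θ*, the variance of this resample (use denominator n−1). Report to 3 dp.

Resample values: 7.32, 7.97, 7.32, 7.32, 4.65, 5.87, 10.48, 7.97, 10.48, 6.68.
Mean = 7.6060; sum of squared deviations = 29.6392
s² = 29.6392 / 9 = 3.2932

θ* = 3.293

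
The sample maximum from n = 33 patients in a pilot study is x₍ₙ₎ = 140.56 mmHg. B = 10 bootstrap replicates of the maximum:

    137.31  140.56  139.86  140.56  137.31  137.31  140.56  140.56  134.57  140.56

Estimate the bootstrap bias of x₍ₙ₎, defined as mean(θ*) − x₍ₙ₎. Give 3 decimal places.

mean(θ*) = (137.31 + 140.56 + 139.86 + 140.56 + 137.31 + 137.31 + 140.56 + 140.56 + 134.57 + 140.56) / 10 = 138.9160
bias = 138.9160 − 140.56

bias = −1.644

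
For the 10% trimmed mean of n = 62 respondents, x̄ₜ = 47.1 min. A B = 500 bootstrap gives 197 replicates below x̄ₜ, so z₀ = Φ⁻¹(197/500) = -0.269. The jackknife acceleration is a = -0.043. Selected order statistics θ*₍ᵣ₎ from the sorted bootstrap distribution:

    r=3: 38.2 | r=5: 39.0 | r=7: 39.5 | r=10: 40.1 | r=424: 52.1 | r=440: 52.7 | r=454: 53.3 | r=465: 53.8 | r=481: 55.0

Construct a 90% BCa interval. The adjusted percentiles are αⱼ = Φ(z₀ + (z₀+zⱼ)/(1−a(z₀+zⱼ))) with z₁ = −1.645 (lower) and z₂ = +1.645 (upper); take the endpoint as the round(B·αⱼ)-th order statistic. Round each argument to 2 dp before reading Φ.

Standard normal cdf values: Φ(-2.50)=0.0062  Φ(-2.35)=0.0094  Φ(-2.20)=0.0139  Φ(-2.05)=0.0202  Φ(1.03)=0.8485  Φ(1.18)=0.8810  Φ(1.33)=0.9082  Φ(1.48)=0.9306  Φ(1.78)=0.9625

Lower: z₀ + z₁ = -0.269 + (-1.645) = -1.914; 1 − a(z₀+z₁) = 1 − (-0.043)(-1.914) = 0.9177; argument = -0.269 + (-1.914)/0.9177 = -2.3547 → -2.35.
α₁ = Φ(-2.35) = 0.0094; rank = round(500 × 0.0094) = 5; θ*₍5₎ = 39.0.
Upper: z₀ + z₂ = 1.376; 1 − a(z₀+z₂) = 1.0592; argument = 1.0301 → 1.03; α₂ = 0.8485; rank = 424; θ*₍424₎ = 52.1.

(39.0, 52.1)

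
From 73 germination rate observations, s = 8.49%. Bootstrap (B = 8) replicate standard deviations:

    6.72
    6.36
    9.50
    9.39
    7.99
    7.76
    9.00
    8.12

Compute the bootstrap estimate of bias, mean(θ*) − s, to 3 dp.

mean(θ*) = (6.72 + 6.36 + 9.50 + 9.39 + 7.99 + 7.76 + 9.00 + 8.12) / 8 = 8.1050
bias = 8.1050 − 8.49

bias = −0.385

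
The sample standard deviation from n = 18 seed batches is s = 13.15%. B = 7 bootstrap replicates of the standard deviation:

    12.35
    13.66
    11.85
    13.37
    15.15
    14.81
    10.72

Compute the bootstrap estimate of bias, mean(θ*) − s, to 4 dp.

mean(θ*) = (12.35 + 13.66 + 11.85 + 13.37 + 15.15 + 14.81 + 10.72) / 7 = 13.13000
bias = 13.13000 − 13.15

bias = −0.0200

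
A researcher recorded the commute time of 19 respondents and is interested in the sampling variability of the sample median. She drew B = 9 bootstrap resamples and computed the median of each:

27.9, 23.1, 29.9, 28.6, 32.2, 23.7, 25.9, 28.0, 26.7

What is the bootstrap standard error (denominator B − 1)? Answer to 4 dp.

SE* = 2.8771

Bootstrap SE is the standard deviation of the 9 replicate medians.
Mean of replicates: (27.9 + 23.1 + 29.9 + 28.6 + 32.2 + 23.7 + 25.9 + 28.0 + 26.7) / 9 = 246.00000 / 9 = 27.33333
Sum of squared deviations: (+0.56667)² + (−4.23333)² + (+2.56667)² + (+1.26667)² + (+4.86667)² + (−3.63333)² + (−1.43333)² + (+0.66667)² + (−0.63333)² = 66.22000
Variance = 66.22000 / 8 = 8.27750
SE* = √8.27750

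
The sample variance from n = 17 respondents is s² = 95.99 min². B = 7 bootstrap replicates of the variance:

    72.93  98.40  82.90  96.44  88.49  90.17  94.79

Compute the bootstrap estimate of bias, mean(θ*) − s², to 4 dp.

bias = −6.8300

mean(θ*) = (72.93 + 98.40 + 82.90 + 96.44 + 88.49 + 90.17 + 94.79) / 7 = 89.16000
bias = 89.16000 − 95.99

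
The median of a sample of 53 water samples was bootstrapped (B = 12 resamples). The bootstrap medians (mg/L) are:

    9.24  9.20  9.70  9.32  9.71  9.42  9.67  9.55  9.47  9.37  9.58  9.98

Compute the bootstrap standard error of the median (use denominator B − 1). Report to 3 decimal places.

SE* = 0.226

Bootstrap SE is the standard deviation of the 12 replicate medians.
Mean of replicates: (9.24 + 9.20 + 9.70 + 9.32 + 9.71 + 9.42 + 9.67 + 9.55 + 9.47 + 9.37 + 9.58 + 9.98) / 12 = 114.2100 / 12 = 9.5175
Sum of squared deviations: (−0.2775)² + (−0.3175)² + (+0.1825)² + (−0.1975)² + (+0.1925)² + (−0.0975)² + (+0.1525)² + (+0.0325)² + (−0.0475)² + (−0.1475)² + (+0.0625)² + (+0.4625)² = 0.5628
Variance = 0.5628 / 11 = 0.0512
SE* = √0.0512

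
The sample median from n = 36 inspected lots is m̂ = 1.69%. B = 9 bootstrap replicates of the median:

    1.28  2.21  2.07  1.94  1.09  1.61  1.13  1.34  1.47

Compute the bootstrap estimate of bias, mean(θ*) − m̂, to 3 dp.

mean(θ*) = (1.28 + 2.21 + 2.07 + 1.94 + 1.09 + 1.61 + 1.13 + 1.34 + 1.47) / 9 = 1.5711
bias = 1.5711 − 1.69

bias = −0.119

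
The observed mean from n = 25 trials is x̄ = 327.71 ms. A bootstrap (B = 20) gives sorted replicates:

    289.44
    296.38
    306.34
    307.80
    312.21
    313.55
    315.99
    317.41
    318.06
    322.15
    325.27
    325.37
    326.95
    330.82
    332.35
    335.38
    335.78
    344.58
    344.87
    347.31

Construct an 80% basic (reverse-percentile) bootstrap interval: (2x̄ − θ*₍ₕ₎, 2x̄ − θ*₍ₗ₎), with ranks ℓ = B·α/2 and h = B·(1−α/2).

(310.84, 359.04)

Percentile endpoints at ranks 2 and 18: θ*₍2₎ = 296.38, θ*₍18₎ = 344.58.
Basic interval reflects these around x̄:
  lower = 2 × 327.71 − 344.58 = 310.84
  upper = 2 × 327.71 − 296.38 = 359.04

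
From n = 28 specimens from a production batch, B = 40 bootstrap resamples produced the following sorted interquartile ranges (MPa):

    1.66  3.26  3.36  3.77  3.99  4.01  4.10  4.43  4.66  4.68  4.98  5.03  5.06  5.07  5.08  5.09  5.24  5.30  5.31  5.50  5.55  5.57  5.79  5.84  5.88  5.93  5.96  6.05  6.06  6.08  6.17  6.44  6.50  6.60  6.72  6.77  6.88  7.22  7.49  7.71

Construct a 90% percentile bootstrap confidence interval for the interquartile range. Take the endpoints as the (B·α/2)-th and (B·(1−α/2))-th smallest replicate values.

α = 0.10; lower rank = 40 × 0.050 = 2; upper rank = 40 × 0.950 = 38.
The 2nd smallest replicate is 3.26; the 38th is 7.22.

(3.26, 7.22)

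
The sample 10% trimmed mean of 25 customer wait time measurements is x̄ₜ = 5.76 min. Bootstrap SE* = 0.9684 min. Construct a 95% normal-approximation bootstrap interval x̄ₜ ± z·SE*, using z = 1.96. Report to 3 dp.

(3.862, 7.658)

Margin = 1.96 × 0.9684 = 1.8981
Interval: 5.76 ± 1.8981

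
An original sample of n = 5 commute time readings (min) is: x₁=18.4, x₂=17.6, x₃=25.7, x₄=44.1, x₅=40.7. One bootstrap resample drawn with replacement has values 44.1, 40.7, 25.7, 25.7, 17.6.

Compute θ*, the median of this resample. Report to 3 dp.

Sorted: 17.6, 25.7, 25.7, 40.7, 44.1
Median = middle value = 25.700

θ* = 25.700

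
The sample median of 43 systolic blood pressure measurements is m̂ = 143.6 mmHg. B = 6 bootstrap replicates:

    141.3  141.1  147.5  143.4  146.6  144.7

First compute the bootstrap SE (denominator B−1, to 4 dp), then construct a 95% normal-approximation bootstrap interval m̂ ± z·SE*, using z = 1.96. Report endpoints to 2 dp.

(138.38, 148.82)

Mean of replicates = 144.1000; sum of squared deviations = 35.5000; SE* = √(35.5000/5) = 2.6646
Margin = 1.96 × 2.6646 = 5.223
Interval: 143.6 ± 5.223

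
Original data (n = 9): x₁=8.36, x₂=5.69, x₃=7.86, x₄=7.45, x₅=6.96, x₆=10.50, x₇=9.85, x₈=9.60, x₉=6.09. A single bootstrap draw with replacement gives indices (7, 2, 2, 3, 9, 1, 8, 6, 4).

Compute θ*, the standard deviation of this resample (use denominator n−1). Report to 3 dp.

Resample values: 9.85, 5.69, 5.69, 7.86, 6.09, 8.36, 9.60, 10.50, 7.45.
Mean = 7.8989; sum of squared deviations = 26.9125
s² = 26.9125 / 8 = 3.3641
s = √3.3641 = 1.834

θ* = 1.834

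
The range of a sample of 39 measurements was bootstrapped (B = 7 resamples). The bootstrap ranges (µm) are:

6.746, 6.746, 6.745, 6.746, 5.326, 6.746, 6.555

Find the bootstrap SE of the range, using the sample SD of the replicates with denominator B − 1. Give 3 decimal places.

Bootstrap SE is the standard deviation of the 7 replicate ranges.
Mean of replicates: (6.746 + 6.746 + 6.745 + 6.746 + 5.326 + 6.746 + 6.555) / 7 = 45.6100 / 7 = 6.5157
Sum of squared deviations: (+0.2303)² + (+0.2303)² + (+0.2293)² + (+0.2303)² + (−1.1897)² + (+0.2303)² + (+0.0393)² = 1.6817
Variance = 1.6817 / 6 = 0.2803
SE* = √0.2803

SE* = 0.529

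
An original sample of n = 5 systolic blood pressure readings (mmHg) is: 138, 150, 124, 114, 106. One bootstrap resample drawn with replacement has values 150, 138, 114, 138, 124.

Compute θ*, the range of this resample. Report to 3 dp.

θ* = 36.000

Range = 150 − 114 = 36.000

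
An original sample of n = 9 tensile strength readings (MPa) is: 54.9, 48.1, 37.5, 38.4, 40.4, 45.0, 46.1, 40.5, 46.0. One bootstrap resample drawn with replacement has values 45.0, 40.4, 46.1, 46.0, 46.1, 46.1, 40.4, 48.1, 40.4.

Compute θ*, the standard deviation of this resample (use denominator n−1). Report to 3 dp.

Mean = 44.2889; sum of squared deviations = 73.1689
s² = 73.1689 / 8 = 9.1461
s = √9.1461 = 3.024

θ* = 3.024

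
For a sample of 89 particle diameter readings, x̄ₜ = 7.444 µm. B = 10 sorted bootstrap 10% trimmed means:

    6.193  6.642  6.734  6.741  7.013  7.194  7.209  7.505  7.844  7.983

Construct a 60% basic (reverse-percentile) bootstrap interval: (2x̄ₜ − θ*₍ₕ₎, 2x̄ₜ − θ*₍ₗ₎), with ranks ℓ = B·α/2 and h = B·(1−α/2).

Percentile endpoints at ranks 2 and 8: θ*₍2₎ = 6.642, θ*₍8₎ = 7.505.
Basic interval reflects these around x̄ₜ:
  lower = 2 × 7.444 − 7.505 = 7.383
  upper = 2 × 7.444 − 6.642 = 8.246

(7.383, 8.246)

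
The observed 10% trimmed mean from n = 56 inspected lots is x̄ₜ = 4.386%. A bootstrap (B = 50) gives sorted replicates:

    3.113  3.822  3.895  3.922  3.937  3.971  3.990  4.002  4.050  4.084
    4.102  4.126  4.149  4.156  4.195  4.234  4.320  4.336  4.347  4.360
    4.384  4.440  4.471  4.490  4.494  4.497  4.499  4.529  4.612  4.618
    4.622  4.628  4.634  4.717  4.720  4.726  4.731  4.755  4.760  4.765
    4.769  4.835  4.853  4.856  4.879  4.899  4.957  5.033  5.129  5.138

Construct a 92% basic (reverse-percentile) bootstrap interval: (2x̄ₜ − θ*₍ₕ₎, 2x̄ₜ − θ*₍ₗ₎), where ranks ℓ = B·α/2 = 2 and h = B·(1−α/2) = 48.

(3.739, 4.950)

Percentile endpoints at ranks 2 and 48: θ*₍2₎ = 3.822, θ*₍48₎ = 5.033.
Basic interval reflects these around x̄ₜ:
  lower = 2 × 4.386 − 5.033 = 3.739
  upper = 2 × 4.386 − 3.822 = 4.950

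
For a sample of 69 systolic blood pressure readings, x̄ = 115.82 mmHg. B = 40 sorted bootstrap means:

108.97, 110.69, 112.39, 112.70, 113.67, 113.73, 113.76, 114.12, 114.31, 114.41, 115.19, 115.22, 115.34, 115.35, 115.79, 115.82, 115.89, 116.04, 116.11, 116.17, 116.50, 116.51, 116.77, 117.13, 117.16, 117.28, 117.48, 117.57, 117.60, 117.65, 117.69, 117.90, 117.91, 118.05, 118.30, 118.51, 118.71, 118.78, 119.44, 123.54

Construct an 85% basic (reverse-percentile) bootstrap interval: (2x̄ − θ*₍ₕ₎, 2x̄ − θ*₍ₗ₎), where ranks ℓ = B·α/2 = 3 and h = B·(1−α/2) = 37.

Percentile endpoints at ranks 3 and 37: θ*₍3₎ = 112.39, θ*₍37₎ = 118.71.
Basic interval reflects these around x̄:
  lower = 2 × 115.82 − 118.71 = 112.93
  upper = 2 × 115.82 − 112.39 = 119.25

(112.93, 119.25)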